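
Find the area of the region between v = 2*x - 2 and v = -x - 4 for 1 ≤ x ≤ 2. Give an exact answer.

On [1, 2], (2*x - 2) - (-x - 4) = 3*x + 2 is ≥ 0 throughout, so the area is a single integral of |3*x + 2|.
∫[1,2] (3*x + 2) dx = 13/2.

13/2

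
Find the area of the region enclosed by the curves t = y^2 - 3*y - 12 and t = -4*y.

Both boundary curves give t as a function of y, so integrate with respect to y. Setting them equal: y^2 + y - 12 = 0, i.e. (y - 3)*(y + 4) = 0, so they meet at y = -4, 3.
For y in [-4, 3], t = y^2 - 3*y - 12 is on the left; area = ∫[-4,3] (-(y^2 + y - 12)) dy = 343/6.

343/6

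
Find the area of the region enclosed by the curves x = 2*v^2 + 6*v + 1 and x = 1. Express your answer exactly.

Both boundary curves give x as a function of v, so integrate with respect to v. Setting them equal: 2*v^2 + 6*v = 0, i.e. 2*v*(v + 3) = 0, so they meet at v = -3, 0.
For v in [-3, 0], x = 2*v^2 + 6*v + 1 is on the left; area = ∫[-3,0] (-(2*v^2 + 6*v)) dv = 9.

9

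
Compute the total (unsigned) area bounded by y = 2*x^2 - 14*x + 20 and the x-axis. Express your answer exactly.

9

The curve meets the x-axis where 2*x^2 - 14*x + 20 = 0, i.e. 2*(x - 5)*(x - 2) = 0, at x = 2, 5.
On [2, 5] the curve lies below the axis; ∫[2,5] (2*x^2 - 14*x + 20) dx = -9, giving area 9.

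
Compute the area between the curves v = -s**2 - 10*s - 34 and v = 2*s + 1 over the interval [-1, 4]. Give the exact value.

860/3

On [-1, 4], (-s**2 - 10*s - 34) - (2*s + 1) = -s**2 - 12*s - 35 is ≤ 0 throughout, so the area is a single integral of |-s**2 - 12*s - 35|.
∫[-1,4] (-s**2 - 12*s - 35) ds = -860/3; the area of that piece is 860/3.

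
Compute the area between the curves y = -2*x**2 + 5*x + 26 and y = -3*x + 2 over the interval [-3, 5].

The difference (-2*x**2 + 5*x + 26) - (-3*x + 2) = -2*x**2 + 8*x + 24 changes sign at x = -2 inside [-3, 5], so split the integral there.
∫[-3,-2] (-2*x**2 + 8*x + 24) dx = -26/3; the area of that piece is 26/3.
∫[-2,5] (-2*x**2 + 8*x + 24) dx = 490/3.
Total area = 26/3 + 490/3 = 172.

172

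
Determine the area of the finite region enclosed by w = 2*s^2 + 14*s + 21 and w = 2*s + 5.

8/3

Set the curves equal: 2*s^2 + 14*s + 21 = 2*s + 5, so 2*s^2 + 12*s + 16 = 0, which factors as 2*(s + 2)*(s + 4) = 0. The curves meet at s = -4, -2.
On [-4, -2], w = 2*s + 5 is on top; that piece has area ∫[-4,-2] (-(2*s^2 + 12*s + 16)) ds = 8/3.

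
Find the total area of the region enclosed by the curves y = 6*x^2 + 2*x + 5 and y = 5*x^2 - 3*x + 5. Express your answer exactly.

125/6

Set the curves equal: 6*x^2 + 2*x + 5 = 5*x^2 - 3*x + 5, so x^2 + 5*x = 0, which factors as x*(x + 5) = 0. The curves meet at x = -5, 0.
On [-5, 0], y = 5*x^2 - 3*x + 5 is on top; that piece has area ∫[-5,0] (-(x^2 + 5*x)) dx = 125/6.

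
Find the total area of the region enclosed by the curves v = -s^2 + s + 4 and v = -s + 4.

4/3

Set the curves equal: -s^2 + s + 4 = -s + 4, so -s^2 + 2*s = 0, which factors as -s*(s - 2) = 0. The curves meet at s = 0, 2.
On [0, 2], v = -s^2 + s + 4 is on top; that piece has area ∫[0,2] (-s^2 + 2*s) ds = 4/3.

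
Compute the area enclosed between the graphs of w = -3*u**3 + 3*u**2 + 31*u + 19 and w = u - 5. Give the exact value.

443/2

Set the curves equal: -3*u**3 + 3*u**2 + 31*u + 19 = u - 5, so -3*u**3 + 3*u**2 + 30*u + 24 = 0, which factors as -3*(u - 4)*(u + 1)*(u + 2) = 0. The curves meet at u = -2, -1, 4.
On [-2, -1], w = u - 5 is on top; that piece has area ∫[-2,-1] (-(-3*u**3 + 3*u**2 + 30*u + 24)) du = 11/4.
On [-1, 4], w = -3*u**3 + 3*u**2 + 31*u + 19 is on top; that piece has area ∫[-1,4] (-3*u**3 + 3*u**2 + 30*u + 24) du = 875/4.
Total enclosed area = 11/4 + 875/4 = 443/2.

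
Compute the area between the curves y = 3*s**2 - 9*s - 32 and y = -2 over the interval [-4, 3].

375/2

The difference (3*s**2 - 9*s - 32) - (-2) = 3*s**2 - 9*s - 30 changes sign at s = -2 inside [-4, 3], so split the integral there.
∫[-4,-2] (3*s**2 - 9*s - 30) ds = 50.
∫[-2,3] (3*s**2 - 9*s - 30) ds = -275/2; the area of that piece is 275/2.
Total area = 50 + 275/2 = 375/2.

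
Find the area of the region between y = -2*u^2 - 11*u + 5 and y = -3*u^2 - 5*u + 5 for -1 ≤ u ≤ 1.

The difference (-2*u^2 - 11*u + 5) - (-3*u^2 - 5*u + 5) = u^2 - 6*u changes sign at u = 0 inside [-1, 1], so split the integral there.
∫[-1,0] (u^2 - 6*u) du = 10/3.
∫[0,1] (u^2 - 6*u) du = -8/3; the area of that piece is 8/3.
Total area = 10/3 + 8/3 = 6.

6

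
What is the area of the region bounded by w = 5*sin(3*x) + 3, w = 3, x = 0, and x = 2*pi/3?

20/3

The difference (5*sin(3*x) + 3) - (3) = 5*sin(3*x) changes sign at x = pi/3 inside [0, 2*pi/3], so split the integral there.
∫[0,pi/3] (5*sin(3*x)) dx = 10/3.
∫[pi/3,2*pi/3] (5*sin(3*x)) dx = -10/3; the area of that piece is 10/3.
Total area = 10/3 + 10/3 = 20/3.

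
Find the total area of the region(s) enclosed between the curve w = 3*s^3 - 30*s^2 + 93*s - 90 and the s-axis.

37/4

The curve meets the s-axis where 3*s^3 - 30*s^2 + 93*s - 90 = 0, i.e. 3*(s - 5)*(s - 3)*(s - 2) = 0, at s = 2, 3, 5.
On [2, 3] the curve lies above the axis; ∫[2,3] (3*s^3 - 30*s^2 + 93*s - 90) ds = 5/4, giving area 5/4.
On [3, 5] the curve lies below the axis; ∫[3,5] (3*s^3 - 30*s^2 + 93*s - 90) ds = -8, giving area 8.
Total area = 5/4 + 8 = 37/4.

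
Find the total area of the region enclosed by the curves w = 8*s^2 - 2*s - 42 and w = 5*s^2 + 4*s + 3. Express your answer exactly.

256

Set the curves equal: 8*s^2 - 2*s - 42 = 5*s^2 + 4*s + 3, so 3*s^2 - 6*s - 45 = 0, which factors as 3*(s - 5)*(s + 3) = 0. The curves meet at s = -3, 5.
On [-3, 5], w = 5*s^2 + 4*s + 3 is on top; that piece has area ∫[-3,5] (-(3*s^2 - 6*s - 45)) ds = 256.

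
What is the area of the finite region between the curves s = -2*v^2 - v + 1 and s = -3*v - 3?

9

Both boundary curves give s as a function of v, so integrate with respect to v. Setting them equal: -2*v^2 + 2*v + 4 = 0, i.e. -2*(v - 2)*(v + 1) = 0, so they meet at v = -1, 2.
For v in [-1, 2], s = -2*v^2 - v + 1 is on the right; area = ∫[-1,2] (-2*v^2 + 2*v + 4) dv = 9.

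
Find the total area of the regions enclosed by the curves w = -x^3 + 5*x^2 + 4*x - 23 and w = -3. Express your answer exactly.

Set the curves equal: -x^3 + 5*x^2 + 4*x - 23 = -3, so -x^3 + 5*x^2 + 4*x - 20 = 0, which factors as -(x - 5)*(x - 2)*(x + 2) = 0. The curves meet at x = -2, 2, 5.
On [-2, 2], w = -3 is on top; that piece has area ∫[-2,2] (-(-x^3 + 5*x^2 + 4*x - 20)) dx = 160/3.
On [2, 5], w = -x^3 + 5*x^2 + 4*x - 23 is on top; that piece has area ∫[2,5] (-x^3 + 5*x^2 + 4*x - 20) dx = 99/4.
Total enclosed area = 160/3 + 99/4 = 937/12.

937/12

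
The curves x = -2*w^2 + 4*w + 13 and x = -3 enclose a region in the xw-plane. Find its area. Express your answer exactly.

72

Both boundary curves give x as a function of w, so integrate with respect to w. Setting them equal: -2*w^2 + 4*w + 16 = 0, i.e. -2*(w - 4)*(w + 2) = 0, so they meet at w = -2, 4.
For w in [-2, 4], x = -2*w^2 + 4*w + 13 is on the right; area = ∫[-2,4] (-2*w^2 + 4*w + 16) dw = 72.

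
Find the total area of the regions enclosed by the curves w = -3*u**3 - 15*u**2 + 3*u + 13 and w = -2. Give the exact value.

Set the curves equal: -3*u**3 - 15*u**2 + 3*u + 13 = -2, so -3*u**3 - 15*u**2 + 3*u + 15 = 0, which factors as -3*(u - 1)*(u + 1)*(u + 5) = 0. The curves meet at u = -5, -1, 1.
On [-5, -1], w = -2 is on top; that piece has area ∫[-5,-1] (-(-3*u**3 - 15*u**2 + 3*u + 15)) du = 128.
On [-1, 1], w = -3*u**3 - 15*u**2 + 3*u + 13 is on top; that piece has area ∫[-1,1] (-3*u**3 - 15*u**2 + 3*u + 15) du = 20.
Total enclosed area = 128 + 20 = 148.

148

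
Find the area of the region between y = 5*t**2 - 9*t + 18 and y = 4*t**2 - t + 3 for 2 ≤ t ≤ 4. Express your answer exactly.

The difference (5*t**2 - 9*t + 18) - (4*t**2 - t + 3) = t**2 - 8*t + 15 changes sign at t = 3 inside [2, 4], so split the integral there.
∫[2,3] (t**2 - 8*t + 15) dt = 4/3.
∫[3,4] (t**2 - 8*t + 15) dt = -2/3; the area of that piece is 2/3.
Total area = 4/3 + 2/3 = 2.

2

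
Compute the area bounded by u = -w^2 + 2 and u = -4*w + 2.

Both boundary curves give u as a function of w, so integrate with respect to w. Setting them equal: -w^2 + 4*w = 0, i.e. -w*(w - 4) = 0, so they meet at w = 0, 4.
For w in [0, 4], u = -w^2 + 2 is on the right; area = ∫[0,4] (-w^2 + 4*w) dw = 32/3.

32/3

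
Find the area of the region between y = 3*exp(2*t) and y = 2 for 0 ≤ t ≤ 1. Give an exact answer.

-7/2 + 3*exp(2)/2

On [0, 1], (3*exp(2*t)) - (2) = 3*exp(2*t) - 2 is ≥ 0 throughout, so the area is a single integral of |3*exp(2*t) - 2|.
∫[0,1] (3*exp(2*t) - 2) dt = -7/2 + 3*exp(2)/2.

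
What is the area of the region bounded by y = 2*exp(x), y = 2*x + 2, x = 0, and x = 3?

On [0, 3], (2*exp(x)) - (2*x + 2) = -2*x + 2*exp(x) - 2 is ≥ 0 throughout, so the area is a single integral of |-2*x + 2*exp(x) - 2|.
∫[0,3] (-2*x + 2*exp(x) - 2) dx = -17 + 2*exp(3).

-17 + 2*exp(3)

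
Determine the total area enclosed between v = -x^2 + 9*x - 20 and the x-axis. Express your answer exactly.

The curve meets the x-axis where -x^2 + 9*x - 20 = 0, i.e. -(x - 5)*(x - 4) = 0, at x = 4, 5.
On [4, 5] the curve lies above the axis; ∫[4,5] (-x^2 + 9*x - 20) dx = 1/6, giving area 1/6.

1/6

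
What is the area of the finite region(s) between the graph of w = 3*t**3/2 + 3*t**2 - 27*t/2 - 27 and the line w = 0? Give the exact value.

443/4

The curve meets the t-axis where 3*t**3/2 + 3*t**2 - 27*t/2 - 27 = 0, i.e. 3*(t - 3)*(t + 2)*(t + 3)/2 = 0, at t = -3, -2, 3.
On [-3, -2] the curve lies above the axis; ∫[-3,-2] (3*t**3/2 + 3*t**2 - 27*t/2 - 27) dt = 11/8, giving area 11/8.
On [-2, 3] the curve lies below the axis; ∫[-2,3] (3*t**3/2 + 3*t**2 - 27*t/2 - 27) dt = -875/8, giving area 875/8.
Total area = 11/8 + 875/8 = 443/4.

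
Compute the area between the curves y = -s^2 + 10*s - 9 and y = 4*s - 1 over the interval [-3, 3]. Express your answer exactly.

The difference (-s^2 + 10*s - 9) - (4*s - 1) = -s^2 + 6*s - 8 changes sign at s = 2 inside [-3, 3], so split the integral there.
∫[-3,2] (-s^2 + 6*s - 8) ds = -200/3; the area of that piece is 200/3.
∫[2,3] (-s^2 + 6*s - 8) ds = 2/3.
Total area = 200/3 + 2/3 = 202/3.

202/3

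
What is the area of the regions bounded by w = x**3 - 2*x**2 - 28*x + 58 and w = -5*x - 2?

Set the curves equal: x**3 - 2*x**2 - 28*x + 58 = -5*x - 2, so x**3 - 2*x**2 - 23*x + 60 = 0, which factors as (x - 4)*(x - 3)*(x + 5) = 0. The curves meet at x = -5, 3, 4.
On [-5, 3], w = x**3 - 2*x**2 - 28*x + 58 is on top; that piece has area ∫[-5,3] (x**3 - 2*x**2 - 23*x + 60) dx = 1280/3.
On [3, 4], w = -5*x - 2 is on top; that piece has area ∫[3,4] (-(x**3 - 2*x**2 - 23*x + 60)) dx = 17/12.
Total enclosed area = 1280/3 + 17/12 = 5137/12.

5137/12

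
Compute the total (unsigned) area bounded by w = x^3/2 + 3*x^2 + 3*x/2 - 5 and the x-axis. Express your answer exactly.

The curve meets the x-axis where x^3/2 + 3*x^2 + 3*x/2 - 5 = 0, i.e. (x - 1)*(x + 2)*(x + 5)/2 = 0, at x = -5, -2, 1.
On [-5, -2] the curve lies above the axis; ∫[-5,-2] (x^3/2 + 3*x^2 + 3*x/2 - 5) dx = 81/8, giving area 81/8.
On [-2, 1] the curve lies below the axis; ∫[-2,1] (x^3/2 + 3*x^2 + 3*x/2 - 5) dx = -81/8, giving area 81/8.
Total area = 81/8 + 81/8 = 81/4.

81/4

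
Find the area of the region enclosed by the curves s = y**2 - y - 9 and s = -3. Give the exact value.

125/6

Both boundary curves give s as a function of y, so integrate with respect to y. Setting them equal: y**2 - y - 6 = 0, i.e. (y - 3)*(y + 2) = 0, so they meet at y = -2, 3.
For y in [-2, 3], s = y**2 - y - 9 is on the left; area = ∫[-2,3] (-(y**2 - y - 6)) dy = 125/6.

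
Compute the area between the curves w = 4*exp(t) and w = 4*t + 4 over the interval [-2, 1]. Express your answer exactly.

On [-2, 1], (4*exp(t)) - (4*t + 4) = -4*t + 4*exp(t) - 4 is ≥ 0 throughout, so the area is a single integral of |-4*t + 4*exp(t) - 4|.
∫[-2,1] (-4*t + 4*exp(t) - 4) dt = -6 - 4*exp(-2) + 4*exp(1).

-6 - 4*exp(-2) + 4*exp(1)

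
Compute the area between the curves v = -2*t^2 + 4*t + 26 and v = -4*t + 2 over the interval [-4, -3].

On [-4, -3], (-2*t^2 + 4*t + 26) - (-4*t + 2) = -2*t^2 + 8*t + 24 is ≤ 0 throughout, so the area is a single integral of |-2*t^2 + 8*t + 24|.
∫[-4,-3] (-2*t^2 + 8*t + 24) dt = -86/3; the area of that piece is 86/3.

86/3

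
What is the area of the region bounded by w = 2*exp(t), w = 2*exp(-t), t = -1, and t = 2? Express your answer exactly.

The difference (2*exp(t)) - (2*exp(-t)) = 2*exp(t) - 2*exp(-t) changes sign at t = 0 inside [-1, 2], so split the integral there.
∫[-1,0] (2*exp(t) - 2*exp(-t)) dt = -2*exp(1) - 2*exp(-1) + 4; the area of that piece is -4 + 2*exp(-1) + 2*exp(1).
∫[0,2] (2*exp(t) - 2*exp(-t)) dt = -4 + 2*exp(-2) + 2*exp(2).
Total area = (-4 + 2*exp(-1) + 2*exp(1)) + (-4 + 2*exp(-2) + 2*exp(2)) = -8 + 2*exp(-2) + 2*exp(-1) + 2*exp(1) + 2*exp(2).

-8 + 2*exp(-2) + 2*exp(-1) + 2*exp(1) + 2*exp(2)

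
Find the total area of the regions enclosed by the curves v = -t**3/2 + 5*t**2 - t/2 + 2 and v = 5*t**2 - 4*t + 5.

Set the curves equal: -t**3/2 + 5*t**2 - t/2 + 2 = 5*t**2 - 4*t + 5, so -t**3/2 + 7*t/2 - 3 = 0, which factors as -(t - 2)*(t - 1)*(t + 3)/2 = 0. The curves meet at t = -3, 1, 2.
On [-3, 1], v = 5*t**2 - 4*t + 5 is on top; that piece has area ∫[-3,1] (-(-t**3/2 + 7*t/2 - 3)) dt = 16.
On [1, 2], v = -t**3/2 + 5*t**2 - t/2 + 2 is on top; that piece has area ∫[1,2] (-t**3/2 + 7*t/2 - 3) dt = 3/8.
Total enclosed area = 16 + 3/8 = 131/8.

131/8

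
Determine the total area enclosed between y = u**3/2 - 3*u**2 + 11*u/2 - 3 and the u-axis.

1/4

The curve meets the u-axis where u**3/2 - 3*u**2 + 11*u/2 - 3 = 0, i.e. (u - 3)*(u - 2)*(u - 1)/2 = 0, at u = 1, 2, 3.
On [1, 2] the curve lies above the axis; ∫[1,2] (u**3/2 - 3*u**2 + 11*u/2 - 3) du = 1/8, giving area 1/8.
On [2, 3] the curve lies below the axis; ∫[2,3] (u**3/2 - 3*u**2 + 11*u/2 - 3) du = -1/8, giving area 1/8.
Total area = 1/8 + 1/8 = 1/4.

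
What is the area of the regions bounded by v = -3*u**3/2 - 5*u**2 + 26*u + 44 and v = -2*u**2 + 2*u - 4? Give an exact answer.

284

Set the curves equal: -3*u**3/2 - 5*u**2 + 26*u + 44 = -2*u**2 + 2*u - 4, so -3*u**3/2 - 3*u**2 + 24*u + 48 = 0, which factors as -3*(u - 4)*(u + 2)*(u + 4)/2 = 0. The curves meet at u = -4, -2, 4.
On [-4, -2], v = -2*u**2 + 2*u - 4 is on top; that piece has area ∫[-4,-2] (-(-3*u**3/2 - 3*u**2 + 24*u + 48)) du = 14.
On [-2, 4], v = -3*u**3/2 - 5*u**2 + 26*u + 44 is on top; that piece has area ∫[-2,4] (-3*u**3/2 - 3*u**2 + 24*u + 48) du = 270.
Total enclosed area = 14 + 270 = 284.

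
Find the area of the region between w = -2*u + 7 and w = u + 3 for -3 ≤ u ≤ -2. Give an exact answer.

23/2

On [-3, -2], (-2*u + 7) - (u + 3) = -3*u + 4 is ≥ 0 throughout, so the area is a single integral of |-3*u + 4|.
∫[-3,-2] (-3*u + 4) du = 23/2.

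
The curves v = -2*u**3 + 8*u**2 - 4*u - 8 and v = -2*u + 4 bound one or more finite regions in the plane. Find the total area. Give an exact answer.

Set the curves equal: -2*u**3 + 8*u**2 - 4*u - 8 = -2*u + 4, so -2*u**3 + 8*u**2 - 2*u - 12 = 0, which factors as -2*(u - 3)*(u - 2)*(u + 1) = 0. The curves meet at u = -1, 2, 3.
On [-1, 2], v = -2*u + 4 is on top; that piece has area ∫[-1,2] (-(-2*u**3 + 8*u**2 - 2*u - 12)) du = 45/2.
On [2, 3], v = -2*u**3 + 8*u**2 - 4*u - 8 is on top; that piece has area ∫[2,3] (-2*u**3 + 8*u**2 - 2*u - 12) du = 7/6.
Total enclosed area = 45/2 + 7/6 = 71/3.

71/3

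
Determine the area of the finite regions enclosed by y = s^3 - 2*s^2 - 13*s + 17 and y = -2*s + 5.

Set the curves equal: s^3 - 2*s^2 - 13*s + 17 = -2*s + 5, so s^3 - 2*s^2 - 11*s + 12 = 0, which factors as (s - 4)*(s - 1)*(s + 3) = 0. The curves meet at s = -3, 1, 4.
On [-3, 1], y = s^3 - 2*s^2 - 13*s + 17 is on top; that piece has area ∫[-3,1] (s^3 - 2*s^2 - 11*s + 12) ds = 160/3.
On [1, 4], y = -2*s + 5 is on top; that piece has area ∫[1,4] (-(s^3 - 2*s^2 - 11*s + 12)) ds = 99/4.
Total enclosed area = 160/3 + 99/4 = 937/12.

937/12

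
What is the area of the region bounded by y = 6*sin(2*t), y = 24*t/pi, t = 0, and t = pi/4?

On [0, pi/4], (6*sin(2*t)) - (24*t/pi) = -24*t/pi + 6*sin(2*t) is ≥ 0 throughout, so the area is a single integral of |-24*t/pi + 6*sin(2*t)|.
∫[0,pi/4] (-24*t/pi + 6*sin(2*t)) dt = 3 - 3*pi/4.

3 - 3*pi/4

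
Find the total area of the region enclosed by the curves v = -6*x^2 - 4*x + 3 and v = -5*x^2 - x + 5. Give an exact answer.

1/6

Set the curves equal: -6*x^2 - 4*x + 3 = -5*x^2 - x + 5, so -x^2 - 3*x - 2 = 0, which factors as -(x + 1)*(x + 2) = 0. The curves meet at x = -2, -1.
On [-2, -1], v = -6*x^2 - 4*x + 3 is on top; that piece has area ∫[-2,-1] (-x^2 - 3*x - 2) dx = 1/6.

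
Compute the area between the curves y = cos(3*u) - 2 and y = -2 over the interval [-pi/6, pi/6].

2/3

On [-pi/6, pi/6], (cos(3*u) - 2) - (-2) = cos(3*u) is ≥ 0 throughout, so the area is a single integral of |cos(3*u)|.
∫[-pi/6,pi/6] (cos(3*u)) du = 2/3.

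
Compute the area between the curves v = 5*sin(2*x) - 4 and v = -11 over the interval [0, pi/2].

5 + 7*pi/2

On [0, pi/2], (5*sin(2*x) - 4) - (-11) = 5*sin(2*x) + 7 is ≥ 0 throughout, so the area is a single integral of |5*sin(2*x) + 7|.
∫[0,pi/2] (5*sin(2*x) + 7) dx = 5 + 7*pi/2.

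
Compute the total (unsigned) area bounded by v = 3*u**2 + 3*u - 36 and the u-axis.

343/2

The curve meets the u-axis where 3*u**2 + 3*u - 36 = 0, i.e. 3*(u - 3)*(u + 4) = 0, at u = -4, 3.
On [-4, 3] the curve lies below the axis; ∫[-4,3] (3*u**2 + 3*u - 36) du = -343/2, giving area 343/2.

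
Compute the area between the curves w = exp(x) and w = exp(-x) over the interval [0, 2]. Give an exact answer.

On [0, 2], (exp(x)) - (exp(-x)) = exp(x) - exp(-x) is ≥ 0 throughout, so the area is a single integral of |exp(x) - exp(-x)|.
∫[0,2] (exp(x) - exp(-x)) dx = -2 + exp(-2) + exp(2).

-2 + exp(-2) + exp(2)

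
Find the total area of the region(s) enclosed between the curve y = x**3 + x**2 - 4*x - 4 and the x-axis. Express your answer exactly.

71/6

The curve meets the x-axis where x**3 + x**2 - 4*x - 4 = 0, i.e. (x - 2)*(x + 1)*(x + 2) = 0, at x = -2, -1, 2.
On [-2, -1] the curve lies above the axis; ∫[-2,-1] (x**3 + x**2 - 4*x - 4) dx = 7/12, giving area 7/12.
On [-1, 2] the curve lies below the axis; ∫[-1,2] (x**3 + x**2 - 4*x - 4) dx = -45/4, giving area 45/4.
Total area = 7/12 + 45/4 = 71/6.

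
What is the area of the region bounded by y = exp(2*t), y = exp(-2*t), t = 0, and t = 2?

-1 + exp(-4)/2 + exp(4)/2

On [0, 2], (exp(2*t)) - (exp(-2*t)) = exp(2*t) - exp(-2*t) is ≥ 0 throughout, so the area is a single integral of |exp(2*t) - exp(-2*t)|.
∫[0,2] (exp(2*t) - exp(-2*t)) dt = -1 + exp(-4)/2 + exp(4)/2.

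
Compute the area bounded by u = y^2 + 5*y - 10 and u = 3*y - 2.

Both boundary curves give u as a function of y, so integrate with respect to y. Setting them equal: y^2 + 2*y - 8 = 0, i.e. (y - 2)*(y + 4) = 0, so they meet at y = -4, 2.
For y in [-4, 2], u = y^2 + 5*y - 10 is on the left; area = ∫[-4,2] (-(y^2 + 2*y - 8)) dy = 36.

36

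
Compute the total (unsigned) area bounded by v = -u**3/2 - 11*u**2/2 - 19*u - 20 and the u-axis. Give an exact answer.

The curve meets the u-axis where -u**3/2 - 11*u**2/2 - 19*u - 20 = 0, i.e. -(u + 2)*(u + 4)*(u + 5)/2 = 0, at u = -5, -4, -2.
On [-5, -4] the curve lies below the axis; ∫[-5,-4] (-u**3/2 - 11*u**2/2 - 19*u - 20) du = -5/24, giving area 5/24.
On [-4, -2] the curve lies above the axis; ∫[-4,-2] (-u**3/2 - 11*u**2/2 - 19*u - 20) du = 4/3, giving area 4/3.
Total area = 5/24 + 4/3 = 37/24.

37/24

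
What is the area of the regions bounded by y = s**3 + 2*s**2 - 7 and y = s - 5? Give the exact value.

37/12

Set the curves equal: s**3 + 2*s**2 - 7 = s - 5, so s**3 + 2*s**2 - s - 2 = 0, which factors as (s - 1)*(s + 1)*(s + 2) = 0. The curves meet at s = -2, -1, 1.
On [-2, -1], y = s**3 + 2*s**2 - 7 is on top; that piece has area ∫[-2,-1] (s**3 + 2*s**2 - s - 2) ds = 5/12.
On [-1, 1], y = s - 5 is on top; that piece has area ∫[-1,1] (-(s**3 + 2*s**2 - s - 2)) ds = 8/3.
Total enclosed area = 5/12 + 8/3 = 37/12.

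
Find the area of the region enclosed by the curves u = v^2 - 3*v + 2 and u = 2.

Both boundary curves give u as a function of v, so integrate with respect to v. Setting them equal: v^2 - 3*v = 0, i.e. v*(v - 3) = 0, so they meet at v = 0, 3.
For v in [0, 3], u = v^2 - 3*v + 2 is on the left; area = ∫[0,3] (-(v^2 - 3*v)) dv = 9/2.

9/2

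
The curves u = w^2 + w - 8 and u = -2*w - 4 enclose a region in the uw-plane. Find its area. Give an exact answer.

125/6

Both boundary curves give u as a function of w, so integrate with respect to w. Setting them equal: w^2 + 3*w - 4 = 0, i.e. (w - 1)*(w + 4) = 0, so they meet at w = -4, 1.
For w in [-4, 1], u = w^2 + w - 8 is on the left; area = ∫[-4,1] (-(w^2 + 3*w - 4)) dw = 125/6.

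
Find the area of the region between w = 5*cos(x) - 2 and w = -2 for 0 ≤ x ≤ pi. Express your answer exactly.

10

The difference (5*cos(x) - 2) - (-2) = 5*cos(x) changes sign at x = pi/2 inside [0, pi], so split the integral there.
∫[0,pi/2] (5*cos(x)) dx = 5.
∫[pi/2,pi] (5*cos(x)) dx = -5; the area of that piece is 5.
Total area = 5 + 5 = 10.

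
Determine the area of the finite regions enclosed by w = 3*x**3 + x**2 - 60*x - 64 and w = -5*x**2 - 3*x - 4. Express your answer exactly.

2521/4

Set the curves equal: 3*x**3 + x**2 - 60*x - 64 = -5*x**2 - 3*x - 4, so 3*x**3 + 6*x**2 - 57*x - 60 = 0, which factors as 3*(x - 4)*(x + 1)*(x + 5) = 0. The curves meet at x = -5, -1, 4.
On [-5, -1], w = 3*x**3 + x**2 - 60*x - 64 is on top; that piece has area ∫[-5,-1] (3*x**3 + 6*x**2 - 57*x - 60) dx = 224.
On [-1, 4], w = -5*x**2 - 3*x - 4 is on top; that piece has area ∫[-1,4] (-(3*x**3 + 6*x**2 - 57*x - 60)) dx = 1625/4.
Total enclosed area = 224 + 1625/4 = 2521/4.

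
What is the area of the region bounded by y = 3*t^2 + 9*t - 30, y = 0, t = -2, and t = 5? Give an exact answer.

451/2

The difference (3*t^2 + 9*t - 30) - (0) = 3*t^2 + 9*t - 30 changes sign at t = 2 inside [-2, 5], so split the integral there.
∫[-2,2] (3*t^2 + 9*t - 30) dt = -104; the area of that piece is 104.
∫[2,5] (3*t^2 + 9*t - 30) dt = 243/2.
Total area = 104 + 243/2 = 451/2.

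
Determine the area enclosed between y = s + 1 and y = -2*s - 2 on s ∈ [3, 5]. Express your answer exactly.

30

On [3, 5], (s + 1) - (-2*s - 2) = 3*s + 3 is ≥ 0 throughout, so the area is a single integral of |3*s + 3|.
∫[3,5] (3*s + 3) ds = 30.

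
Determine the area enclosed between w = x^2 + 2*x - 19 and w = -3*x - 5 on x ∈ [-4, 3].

The difference (x^2 + 2*x - 19) - (-3*x - 5) = x^2 + 5*x - 14 changes sign at x = 2 inside [-4, 3], so split the integral there.
∫[-4,2] (x^2 + 5*x - 14) dx = -90; the area of that piece is 90.
∫[2,3] (x^2 + 5*x - 14) dx = 29/6.
Total area = 90 + 29/6 = 569/6.

569/6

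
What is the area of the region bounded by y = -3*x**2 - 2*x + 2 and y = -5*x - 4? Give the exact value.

27/2

Set the curves equal: -3*x**2 - 2*x + 2 = -5*x - 4, so -3*x**2 + 3*x + 6 = 0, which factors as -3*(x - 2)*(x + 1) = 0. The curves meet at x = -1, 2.
On [-1, 2], y = -3*x**2 - 2*x + 2 is on top; that piece has area ∫[-1,2] (-3*x**2 + 3*x + 6) dx = 27/2.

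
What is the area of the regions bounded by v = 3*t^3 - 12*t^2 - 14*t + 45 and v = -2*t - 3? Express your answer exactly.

Set the curves equal: 3*t^3 - 12*t^2 - 14*t + 45 = -2*t - 3, so 3*t^3 - 12*t^2 - 12*t + 48 = 0, which factors as 3*(t - 4)*(t - 2)*(t + 2) = 0. The curves meet at t = -2, 2, 4.
On [-2, 2], v = 3*t^3 - 12*t^2 - 14*t + 45 is on top; that piece has area ∫[-2,2] (3*t^3 - 12*t^2 - 12*t + 48) dt = 128.
On [2, 4], v = -2*t - 3 is on top; that piece has area ∫[2,4] (-(3*t^3 - 12*t^2 - 12*t + 48)) dt = 20.
Total enclosed area = 128 + 20 = 148.

148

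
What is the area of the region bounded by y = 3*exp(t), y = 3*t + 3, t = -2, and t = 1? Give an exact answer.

On [-2, 1], (3*exp(t)) - (3*t + 3) = -3*t + 3*exp(t) - 3 is ≥ 0 throughout, so the area is a single integral of |-3*t + 3*exp(t) - 3|.
∫[-2,1] (-3*t + 3*exp(t) - 3) dt = -9/2 - 3*exp(-2) + 3*exp(1).

-9/2 - 3*exp(-2) + 3*exp(1)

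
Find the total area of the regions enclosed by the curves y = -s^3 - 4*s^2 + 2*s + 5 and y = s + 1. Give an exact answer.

Set the curves equal: -s^3 - 4*s^2 + 2*s + 5 = s + 1, so -s^3 - 4*s^2 + s + 4 = 0, which factors as -(s - 1)*(s + 1)*(s + 4) = 0. The curves meet at s = -4, -1, 1.
On [-4, -1], y = s + 1 is on top; that piece has area ∫[-4,-1] (-(-s^3 - 4*s^2 + s + 4)) ds = 63/4.
On [-1, 1], y = -s^3 - 4*s^2 + 2*s + 5 is on top; that piece has area ∫[-1,1] (-s^3 - 4*s^2 + s + 4) ds = 16/3.
Total enclosed area = 63/4 + 16/3 = 253/12.

253/12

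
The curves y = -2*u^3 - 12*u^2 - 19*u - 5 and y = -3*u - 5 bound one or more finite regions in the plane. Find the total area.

Set the curves equal: -2*u^3 - 12*u^2 - 19*u - 5 = -3*u - 5, so -2*u^3 - 12*u^2 - 16*u = 0, which factors as -2*u*(u + 2)*(u + 4) = 0. The curves meet at u = -4, -2, 0.
On [-4, -2], y = -3*u - 5 is on top; that piece has area ∫[-4,-2] (-(-2*u^3 - 12*u^2 - 16*u)) du = 8.
On [-2, 0], y = -2*u^3 - 12*u^2 - 19*u - 5 is on top; that piece has area ∫[-2,0] (-2*u^3 - 12*u^2 - 16*u) du = 8.
Total enclosed area = 8 + 8 = 16.

16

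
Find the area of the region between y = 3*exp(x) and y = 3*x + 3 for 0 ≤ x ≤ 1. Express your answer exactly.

On [0, 1], (3*exp(x)) - (3*x + 3) = -3*x + 3*exp(x) - 3 is ≥ 0 throughout, so the area is a single integral of |-3*x + 3*exp(x) - 3|.
∫[0,1] (-3*x + 3*exp(x) - 3) dx = -15/2 + 3*exp(1).

-15/2 + 3*exp(1)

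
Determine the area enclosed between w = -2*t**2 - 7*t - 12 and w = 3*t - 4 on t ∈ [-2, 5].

The difference (-2*t**2 - 7*t - 12) - (3*t - 4) = -2*t**2 - 10*t - 8 changes sign at t = -1 inside [-2, 5], so split the integral there.
∫[-2,-1] (-2*t**2 - 10*t - 8) dt = 7/3.
∫[-1,5] (-2*t**2 - 10*t - 8) dt = -252; the area of that piece is 252.
Total area = 7/3 + 252 = 763/3.

763/3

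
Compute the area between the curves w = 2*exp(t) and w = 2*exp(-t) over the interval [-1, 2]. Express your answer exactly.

The difference (2*exp(t)) - (2*exp(-t)) = 2*exp(t) - 2*exp(-t) changes sign at t = 0 inside [-1, 2], so split the integral there.
∫[-1,0] (2*exp(t) - 2*exp(-t)) dt = -2*exp(1) - 2*exp(-1) + 4; the area of that piece is -4 + 2*exp(-1) + 2*exp(1).
∫[0,2] (2*exp(t) - 2*exp(-t)) dt = -4 + 2*exp(-2) + 2*exp(2).
Total area = (-4 + 2*exp(-1) + 2*exp(1)) + (-4 + 2*exp(-2) + 2*exp(2)) = -8 + 2*exp(-2) + 2*exp(-1) + 2*exp(1) + 2*exp(2).

-8 + 2*exp(-2) + 2*exp(-1) + 2*exp(1) + 2*exp(2)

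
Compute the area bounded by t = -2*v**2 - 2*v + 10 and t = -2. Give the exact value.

Both boundary curves give t as a function of v, so integrate with respect to v. Setting them equal: -2*v**2 - 2*v + 12 = 0, i.e. -2*(v - 2)*(v + 3) = 0, so they meet at v = -3, 2.
For v in [-3, 2], t = -2*v**2 - 2*v + 10 is on the right; area = ∫[-3,2] (-2*v**2 - 2*v + 12) dv = 125/3.

125/3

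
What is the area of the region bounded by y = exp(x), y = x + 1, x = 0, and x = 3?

-17/2 + exp(3)

On [0, 3], (exp(x)) - (x + 1) = -x + exp(x) - 1 is ≥ 0 throughout, so the area is a single integral of |-x + exp(x) - 1|.
∫[0,3] (-x + exp(x) - 1) dx = -17/2 + exp(3).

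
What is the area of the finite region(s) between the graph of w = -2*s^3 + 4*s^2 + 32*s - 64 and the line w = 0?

1136/3

The curve meets the s-axis where -2*s^3 + 4*s^2 + 32*s - 64 = 0, i.e. -2*(s - 4)*(s - 2)*(s + 4) = 0, at s = -4, 2, 4.
On [-4, 2] the curve lies below the axis; ∫[-4,2] (-2*s^3 + 4*s^2 + 32*s - 64) ds = -360, giving area 360.
On [2, 4] the curve lies above the axis; ∫[2,4] (-2*s^3 + 4*s^2 + 32*s - 64) ds = 56/3, giving area 56/3.
Total area = 360 + 56/3 = 1136/3.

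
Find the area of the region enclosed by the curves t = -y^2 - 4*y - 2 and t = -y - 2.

Both boundary curves give t as a function of y, so integrate with respect to y. Setting them equal: -y^2 - 3*y = 0, i.e. -y*(y + 3) = 0, so they meet at y = -3, 0.
For y in [-3, 0], t = -y^2 - 4*y - 2 is on the right; area = ∫[-3,0] (-y^2 - 3*y) dy = 9/2.

9/2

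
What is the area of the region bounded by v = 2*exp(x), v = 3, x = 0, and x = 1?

The difference (2*exp(x)) - (3) = 2*exp(x) - 3 changes sign at x = log(3/2) inside [0, 1], so split the integral there.
∫[0,log(3/2)] (2*exp(x) - 3) dx = log(8/27) + 1; the area of that piece is -1 + log(27/8).
∫[log(3/2),1] (2*exp(x) - 3) dx = -6 - 3*log(2) + 3*log(3) + 2*exp(1).
Total area = (-1 + log(27/8)) + (-6 - 3*log(2) + 3*log(3) + 2*exp(1)) = -7 - 6*log(2) + 2*exp(1) + 6*log(3).

-7 - 6*log(2) + 2*exp(1) + 6*log(3)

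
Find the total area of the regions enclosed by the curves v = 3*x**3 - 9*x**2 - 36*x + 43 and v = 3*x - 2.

384

Set the curves equal: 3*x**3 - 9*x**2 - 36*x + 43 = 3*x - 2, so 3*x**3 - 9*x**2 - 39*x + 45 = 0, which factors as 3*(x - 5)*(x - 1)*(x + 3) = 0. The curves meet at x = -3, 1, 5.
On [-3, 1], v = 3*x**3 - 9*x**2 - 36*x + 43 is on top; that piece has area ∫[-3,1] (3*x**3 - 9*x**2 - 39*x + 45) dx = 192.
On [1, 5], v = 3*x - 2 is on top; that piece has area ∫[1,5] (-(3*x**3 - 9*x**2 - 39*x + 45)) dx = 192.
Total enclosed area = 192 + 192 = 384.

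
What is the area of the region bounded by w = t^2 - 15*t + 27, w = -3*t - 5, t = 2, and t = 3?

On [2, 3], (t^2 - 15*t + 27) - (-3*t - 5) = t^2 - 12*t + 32 is ≥ 0 throughout, so the area is a single integral of |t^2 - 12*t + 32|.
∫[2,3] (t^2 - 12*t + 32) dt = 25/3.

25/3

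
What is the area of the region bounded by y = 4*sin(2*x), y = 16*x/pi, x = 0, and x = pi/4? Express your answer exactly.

On [0, pi/4], (4*sin(2*x)) - (16*x/pi) = -16*x/pi + 4*sin(2*x) is ≥ 0 throughout, so the area is a single integral of |-16*x/pi + 4*sin(2*x)|.
∫[0,pi/4] (-16*x/pi + 4*sin(2*x)) dx = 2 - pi/2.

2 - pi/2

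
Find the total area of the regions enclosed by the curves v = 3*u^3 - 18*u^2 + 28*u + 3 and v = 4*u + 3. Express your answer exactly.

24

Set the curves equal: 3*u^3 - 18*u^2 + 28*u + 3 = 4*u + 3, so 3*u^3 - 18*u^2 + 24*u = 0, which factors as 3*u*(u - 4)*(u - 2) = 0. The curves meet at u = 0, 2, 4.
On [0, 2], v = 3*u^3 - 18*u^2 + 28*u + 3 is on top; that piece has area ∫[0,2] (3*u^3 - 18*u^2 + 24*u) du = 12.
On [2, 4], v = 4*u + 3 is on top; that piece has area ∫[2,4] (-(3*u^3 - 18*u^2 + 24*u)) du = 12.
Total enclosed area = 12 + 12 = 24.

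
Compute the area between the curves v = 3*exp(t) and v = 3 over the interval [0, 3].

On [0, 3], (3*exp(t)) - (3) = 3*exp(t) - 3 is ≥ 0 throughout, so the area is a single integral of |3*exp(t) - 3|.
∫[0,3] (3*exp(t) - 3) dt = -12 + 3*exp(3).

-12 + 3*exp(3)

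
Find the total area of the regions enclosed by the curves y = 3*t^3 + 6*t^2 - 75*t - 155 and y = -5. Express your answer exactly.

2459/2

Set the curves equal: 3*t^3 + 6*t^2 - 75*t - 155 = -5, so 3*t^3 + 6*t^2 - 75*t - 150 = 0, which factors as 3*(t - 5)*(t + 2)*(t + 5) = 0. The curves meet at t = -5, -2, 5.
On [-5, -2], y = 3*t^3 + 6*t^2 - 75*t - 155 is on top; that piece has area ∫[-5,-2] (3*t^3 + 6*t^2 - 75*t - 150) dt = 459/4.
On [-2, 5], y = -5 is on top; that piece has area ∫[-2,5] (-(3*t^3 + 6*t^2 - 75*t - 150)) dt = 4459/4.
Total enclosed area = 459/4 + 4459/4 = 2459/2.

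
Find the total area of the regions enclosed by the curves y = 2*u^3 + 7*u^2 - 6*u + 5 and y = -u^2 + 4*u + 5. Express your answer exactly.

443/3

Set the curves equal: 2*u^3 + 7*u^2 - 6*u + 5 = -u^2 + 4*u + 5, so 2*u^3 + 8*u^2 - 10*u = 0, which factors as 2*u*(u - 1)*(u + 5) = 0. The curves meet at u = -5, 0, 1.
On [-5, 0], y = 2*u^3 + 7*u^2 - 6*u + 5 is on top; that piece has area ∫[-5,0] (2*u^3 + 8*u^2 - 10*u) du = 875/6.
On [0, 1], y = -u^2 + 4*u + 5 is on top; that piece has area ∫[0,1] (-(2*u^3 + 8*u^2 - 10*u)) du = 11/6.
Total enclosed area = 875/6 + 11/6 = 443/3.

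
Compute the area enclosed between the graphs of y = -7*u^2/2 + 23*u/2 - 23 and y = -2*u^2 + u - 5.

1/4

Set the curves equal: -7*u^2/2 + 23*u/2 - 23 = -2*u^2 + u - 5, so -3*u^2/2 + 21*u/2 - 18 = 0, which factors as -3*(u - 4)*(u - 3)/2 = 0. The curves meet at u = 3, 4.
On [3, 4], y = -7*u^2/2 + 23*u/2 - 23 is on top; that piece has area ∫[3,4] (-3*u^2/2 + 21*u/2 - 18) du = 1/4.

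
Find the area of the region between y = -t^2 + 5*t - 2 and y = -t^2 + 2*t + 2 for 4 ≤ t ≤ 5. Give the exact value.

19/2

On [4, 5], (-t^2 + 5*t - 2) - (-t^2 + 2*t + 2) = 3*t - 4 is ≥ 0 throughout, so the area is a single integral of |3*t - 4|.
∫[4,5] (3*t - 4) dt = 19/2.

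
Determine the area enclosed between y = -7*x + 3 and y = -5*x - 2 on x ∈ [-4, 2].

42

On [-4, 2], (-7*x + 3) - (-5*x - 2) = -2*x + 5 is ≥ 0 throughout, so the area is a single integral of |-2*x + 5|.
∫[-4,2] (-2*x + 5) dx = 42.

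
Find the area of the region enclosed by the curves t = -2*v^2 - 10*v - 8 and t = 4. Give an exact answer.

Both boundary curves give t as a function of v, so integrate with respect to v. Setting them equal: -2*v^2 - 10*v - 12 = 0, i.e. -2*(v + 2)*(v + 3) = 0, so they meet at v = -3, -2.
For v in [-3, -2], t = -2*v^2 - 10*v - 8 is on the right; area = ∫[-3,-2] (-2*v^2 - 10*v - 12) dv = 1/3.

1/3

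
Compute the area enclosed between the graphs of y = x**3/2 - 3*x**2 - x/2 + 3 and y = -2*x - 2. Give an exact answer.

81/4

Set the curves equal: x**3/2 - 3*x**2 - x/2 + 3 = -2*x - 2, so x**3/2 - 3*x**2 + 3*x/2 + 5 = 0, which factors as (x - 5)*(x - 2)*(x + 1)/2 = 0. The curves meet at x = -1, 2, 5.
On [-1, 2], y = x**3/2 - 3*x**2 - x/2 + 3 is on top; that piece has area ∫[-1,2] (x**3/2 - 3*x**2 + 3*x/2 + 5) dx = 81/8.
On [2, 5], y = -2*x - 2 is on top; that piece has area ∫[2,5] (-(x**3/2 - 3*x**2 + 3*x/2 + 5)) dx = 81/8.
Total enclosed area = 81/8 + 81/8 = 81/4.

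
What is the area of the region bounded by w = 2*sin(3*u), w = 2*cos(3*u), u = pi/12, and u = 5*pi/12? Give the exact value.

4*sqrt(2)/3

On [pi/12, 5*pi/12], (2*sin(3*u)) - (2*cos(3*u)) = 2*sin(3*u) - 2*cos(3*u) is ≥ 0 throughout, so the area is a single integral of |2*sin(3*u) - 2*cos(3*u)|.
∫[pi/12,5*pi/12] (2*sin(3*u) - 2*cos(3*u)) du = 4*sqrt(2)/3.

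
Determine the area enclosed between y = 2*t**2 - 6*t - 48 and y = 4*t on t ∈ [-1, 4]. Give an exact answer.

On [-1, 4], (2*t**2 - 6*t - 48) - (4*t) = 2*t**2 - 10*t - 48 is ≤ 0 throughout, so the area is a single integral of |2*t**2 - 10*t - 48|.
∫[-1,4] (2*t**2 - 10*t - 48) dt = -815/3; the area of that piece is 815/3.

815/3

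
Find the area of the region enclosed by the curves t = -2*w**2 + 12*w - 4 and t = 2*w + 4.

Both boundary curves give t as a function of w, so integrate with respect to w. Setting them equal: -2*w**2 + 10*w - 8 = 0, i.e. -2*(w - 4)*(w - 1) = 0, so they meet at w = 1, 4.
For w in [1, 4], t = -2*w**2 + 12*w - 4 is on the right; area = ∫[1,4] (-2*w**2 + 10*w - 8) dw = 9.

9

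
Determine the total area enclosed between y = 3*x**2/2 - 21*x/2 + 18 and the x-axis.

The curve meets the x-axis where 3*x**2/2 - 21*x/2 + 18 = 0, i.e. 3*(x - 4)*(x - 3)/2 = 0, at x = 3, 4.
On [3, 4] the curve lies below the axis; ∫[3,4] (3*x**2/2 - 21*x/2 + 18) dx = -1/4, giving area 1/4.

1/4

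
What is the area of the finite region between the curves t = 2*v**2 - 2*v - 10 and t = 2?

Both boundary curves give t as a function of v, so integrate with respect to v. Setting them equal: 2*v**2 - 2*v - 12 = 0, i.e. 2*(v - 3)*(v + 2) = 0, so they meet at v = -2, 3.
For v in [-2, 3], t = 2*v**2 - 2*v - 10 is on the left; area = ∫[-2,3] (-(2*v**2 - 2*v - 12)) dv = 125/3.

125/3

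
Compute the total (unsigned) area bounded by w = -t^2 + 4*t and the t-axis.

32/3

The curve meets the t-axis where -t^2 + 4*t = 0, i.e. -t*(t - 4) = 0, at t = 0, 4.
On [0, 4] the curve lies above the axis; ∫[0,4] (-t^2 + 4*t) dt = 32/3, giving area 32/3.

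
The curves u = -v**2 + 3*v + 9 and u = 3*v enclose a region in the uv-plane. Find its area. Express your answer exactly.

Both boundary curves give u as a function of v, so integrate with respect to v. Setting them equal: -v**2 + 9 = 0, i.e. -(v - 3)*(v + 3) = 0, so they meet at v = -3, 3.
For v in [-3, 3], u = -v**2 + 3*v + 9 is on the right; area = ∫[-3,3] (-v**2 + 9) dv = 36.

36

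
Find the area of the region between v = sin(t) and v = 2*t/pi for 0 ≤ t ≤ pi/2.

On [0, pi/2], (sin(t)) - (2*t/pi) = -2*t/pi + sin(t) is ≥ 0 throughout, so the area is a single integral of |-2*t/pi + sin(t)|.
∫[0,pi/2] (-2*t/pi + sin(t)) dt = 1 - pi/4.

1 - pi/4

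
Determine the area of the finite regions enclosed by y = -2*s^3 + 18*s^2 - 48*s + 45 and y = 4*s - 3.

Set the curves equal: -2*s^3 + 18*s^2 - 48*s + 45 = 4*s - 3, so -2*s^3 + 18*s^2 - 52*s + 48 = 0, which factors as -2*(s - 4)*(s - 3)*(s - 2) = 0. The curves meet at s = 2, 3, 4.
On [2, 3], y = 4*s - 3 is on top; that piece has area ∫[2,3] (-(-2*s^3 + 18*s^2 - 52*s + 48)) ds = 1/2.
On [3, 4], y = -2*s^3 + 18*s^2 - 48*s + 45 is on top; that piece has area ∫[3,4] (-2*s^3 + 18*s^2 - 52*s + 48) ds = 1/2.
Total enclosed area = 1/2 + 1/2 = 1.

1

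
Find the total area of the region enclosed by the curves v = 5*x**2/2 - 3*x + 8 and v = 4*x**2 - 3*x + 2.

Set the curves equal: 5*x**2/2 - 3*x + 8 = 4*x**2 - 3*x + 2, so -3*x**2/2 + 6 = 0, which factors as -3*(x - 2)*(x + 2)/2 = 0. The curves meet at x = -2, 2.
On [-2, 2], v = 5*x**2/2 - 3*x + 8 is on top; that piece has area ∫[-2,2] (-3*x**2/2 + 6) dx = 16.

16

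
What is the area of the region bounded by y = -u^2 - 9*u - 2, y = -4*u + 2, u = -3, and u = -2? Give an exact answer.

On [-3, -2], (-u^2 - 9*u - 2) - (-4*u + 2) = -u^2 - 5*u - 4 is ≥ 0 throughout, so the area is a single integral of |-u^2 - 5*u - 4|.
∫[-3,-2] (-u^2 - 5*u - 4) du = 13/6.

13/6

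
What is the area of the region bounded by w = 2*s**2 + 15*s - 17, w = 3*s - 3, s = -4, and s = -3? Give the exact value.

94/3

On [-4, -3], (2*s**2 + 15*s - 17) - (3*s - 3) = 2*s**2 + 12*s - 14 is ≤ 0 throughout, so the area is a single integral of |2*s**2 + 12*s - 14|.
∫[-4,-3] (2*s**2 + 12*s - 14) ds = -94/3; the area of that piece is 94/3.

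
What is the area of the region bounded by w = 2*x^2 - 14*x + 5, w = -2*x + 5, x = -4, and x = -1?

On [-4, -1], (2*x^2 - 14*x + 5) - (-2*x + 5) = 2*x^2 - 12*x is ≥ 0 throughout, so the area is a single integral of |2*x^2 - 12*x|.
∫[-4,-1] (2*x^2 - 12*x) dx = 132.

132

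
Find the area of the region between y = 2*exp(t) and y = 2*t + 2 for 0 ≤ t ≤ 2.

On [0, 2], (2*exp(t)) - (2*t + 2) = -2*t + 2*exp(t) - 2 is ≥ 0 throughout, so the area is a single integral of |-2*t + 2*exp(t) - 2|.
∫[0,2] (-2*t + 2*exp(t) - 2) dt = -10 + 2*exp(2).

-10 + 2*exp(2)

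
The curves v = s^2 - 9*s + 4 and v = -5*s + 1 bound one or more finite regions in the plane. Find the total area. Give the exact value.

Set the curves equal: s^2 - 9*s + 4 = -5*s + 1, so s^2 - 4*s + 3 = 0, which factors as (s - 3)*(s - 1) = 0. The curves meet at s = 1, 3.
On [1, 3], v = -5*s + 1 is on top; that piece has area ∫[1,3] (-(s^2 - 4*s + 3)) ds = 4/3.

4/3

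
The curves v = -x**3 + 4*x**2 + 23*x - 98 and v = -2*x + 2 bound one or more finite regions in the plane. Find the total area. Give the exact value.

4019/6

Set the curves equal: -x**3 + 4*x**2 + 23*x - 98 = -2*x + 2, so -x**3 + 4*x**2 + 25*x - 100 = 0, which factors as -(x - 5)*(x - 4)*(x + 5) = 0. The curves meet at x = -5, 4, 5.
On [-5, 4], v = -2*x + 2 is on top; that piece has area ∫[-5,4] (-(-x**3 + 4*x**2 + 25*x - 100)) dx = 2673/4.
On [4, 5], v = -x**3 + 4*x**2 + 23*x - 98 is on top; that piece has area ∫[4,5] (-x**3 + 4*x**2 + 25*x - 100) dx = 19/12.
Total enclosed area = 2673/4 + 19/12 = 4019/6.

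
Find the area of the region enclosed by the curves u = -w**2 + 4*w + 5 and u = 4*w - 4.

Both boundary curves give u as a function of w, so integrate with respect to w. Setting them equal: -w**2 + 9 = 0, i.e. -(w - 3)*(w + 3) = 0, so they meet at w = -3, 3.
For w in [-3, 3], u = -w**2 + 4*w + 5 is on the right; area = ∫[-3,3] (-w**2 + 9) dw = 36.

36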